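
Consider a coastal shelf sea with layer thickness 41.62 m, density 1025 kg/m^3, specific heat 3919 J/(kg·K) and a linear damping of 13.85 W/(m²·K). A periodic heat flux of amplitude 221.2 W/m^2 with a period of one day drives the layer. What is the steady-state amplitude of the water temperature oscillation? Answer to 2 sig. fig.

0.018 K

Areal heat capacity C = ρ c_p D = 1025 × 3919 × 41.62 = 1.67×10^8 J/(m^2 K).
Angular frequency ω = 2π / T = 2π / 86400 s = 7.27×10^-5 s⁻¹.
√((Cω)² + λ²) = √((12200)² + 13.85²) = 12200 W/(m²·K).
Amplitude A = F₀ / √((Cω)²+λ²) = 221.2 / 12200 = 0.0182 K.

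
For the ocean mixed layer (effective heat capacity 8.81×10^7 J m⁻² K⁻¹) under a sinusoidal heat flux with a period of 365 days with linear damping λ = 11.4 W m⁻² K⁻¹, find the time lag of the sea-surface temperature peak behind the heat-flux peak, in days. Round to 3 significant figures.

Areal heat capacity C = 8.81×10^7 J m⁻² K⁻¹ (given).
ω = 2π / 3.15×10^7 s = 1.99×10^-7 s⁻¹.
Phase lag φ = arctan(Cω/λ) = arctan(17.6/11.4) = 0.995 rad.
Time lag = φ / ω = 0.995 / 1.99×10^-7 = 4.99×10^6 s = 57.8 days.

57.8 days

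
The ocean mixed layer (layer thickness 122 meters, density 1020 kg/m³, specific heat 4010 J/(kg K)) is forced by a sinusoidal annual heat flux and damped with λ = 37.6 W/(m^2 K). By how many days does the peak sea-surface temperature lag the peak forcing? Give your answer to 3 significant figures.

70.2 days

Areal heat capacity C = ρ c_p D = 1020 × 4010 × 122 = 4.99×10^8 J/(m²·K).
ω = 2π / 3.15×10^7 s = 1.99×10^-7 s⁻¹.
Phase lag φ = arctan(Cω/λ) = arctan(99.4/37.6) = 1.21 rad.
Time lag = φ / ω = 1.21 / 1.99×10^-7 = 6.07×10^6 s = 70.2 days.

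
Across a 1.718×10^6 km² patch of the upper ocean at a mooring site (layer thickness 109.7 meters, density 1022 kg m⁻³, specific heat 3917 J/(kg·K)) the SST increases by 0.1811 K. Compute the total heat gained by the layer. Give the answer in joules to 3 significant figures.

Areal heat capacity C = ρ c_p D = 1022 × 3917 × 109.7 = 4.39×10^8 J/(m^2 K).
Heat per unit area: q = C ΔT = 4.39×10^8 × 0.1811 = 7.95×10^7 J/m².
Total heat: Q = q × A = 7.95×10^7 × (1.718×10^6 × 10⁶ m²) = 1.37×10^20 J.

1.37×10^20 J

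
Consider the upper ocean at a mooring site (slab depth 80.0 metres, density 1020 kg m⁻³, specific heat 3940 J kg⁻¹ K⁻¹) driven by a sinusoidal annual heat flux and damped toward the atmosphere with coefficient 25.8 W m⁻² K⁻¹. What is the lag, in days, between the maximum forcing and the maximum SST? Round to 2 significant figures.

69 days

Areal heat capacity C = ρ c_p D = 1020 × 3940 × 80.0 = 3.22×10^8 J m⁻² K⁻¹.
ω = 2π / 3.15×10^7 s = 1.99×10^-7 s⁻¹.
Phase lag φ = arctan(Cω/λ) = arctan(64.1/25.8) = 1.19 rad.
Time lag = φ / ω = 1.19 / 1.99×10^-7 = 5.96×10^6 s = 69.0 days.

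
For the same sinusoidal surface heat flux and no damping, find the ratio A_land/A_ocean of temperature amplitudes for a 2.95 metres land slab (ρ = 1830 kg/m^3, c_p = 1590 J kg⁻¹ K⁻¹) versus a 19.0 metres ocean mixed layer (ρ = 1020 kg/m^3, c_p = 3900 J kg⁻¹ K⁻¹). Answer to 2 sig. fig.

C_ocean = 1020 × 3900 × 19.0 = 7.56×10^7 J/(m²·K).
C_land = 1830 × 1590 × 2.95 = 8.58×10^6 J/(m²·K).
Undamped amplitude ∝ 1/C, so A_land/A_ocean = C_ocean/C_land = 8.81.

8.8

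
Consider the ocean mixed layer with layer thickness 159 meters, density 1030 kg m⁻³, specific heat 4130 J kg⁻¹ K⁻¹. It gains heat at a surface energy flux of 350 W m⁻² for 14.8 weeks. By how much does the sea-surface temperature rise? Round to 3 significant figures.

4.63 K

Areal heat capacity C = ρ c_p D = 1030 × 4130 × 159 = 6.76×10^8 J m⁻² K⁻¹.
Net heat input Q = F Δt = 350 × (14.8 weeks × 6.048×10^5 s/week) = 3.13×10^9 J/m².
ΔT = Q / C = 3.13×10^9 / 6.76×10^8 = 4.63 K.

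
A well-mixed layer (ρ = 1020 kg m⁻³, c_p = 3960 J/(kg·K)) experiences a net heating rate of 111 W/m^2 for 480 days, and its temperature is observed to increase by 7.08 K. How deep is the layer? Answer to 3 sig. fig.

161 m

Heat input Q = F Δt = 111 × 4.15×10^7 s = 4.60×10^9 J/m².
Required areal heat capacity C = Q / ΔT = 6.50×10^8 J/(m²·K).
Depth D = C / (ρ c_p) = 6.50×10^8 / (1020 × 3960) = 161 m.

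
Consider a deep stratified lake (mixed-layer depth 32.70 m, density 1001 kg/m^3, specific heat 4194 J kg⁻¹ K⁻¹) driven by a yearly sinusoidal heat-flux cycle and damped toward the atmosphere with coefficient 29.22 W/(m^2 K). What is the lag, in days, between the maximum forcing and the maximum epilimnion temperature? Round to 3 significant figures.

Areal heat capacity C = ρ c_p D = 1001 × 4194 × 32.70 = 1.37×10^8 J/(m^2 K).
ω = 2π / 3.15×10^7 s = 1.99×10^-7 s⁻¹.
Phase lag φ = arctan(Cω/λ) = arctan(27.4/29.22) = 0.752 rad.
Time lag = φ / ω = 0.752 / 1.99×10^-7 = 3.78×10^6 s = 43.7 days.

43.7 days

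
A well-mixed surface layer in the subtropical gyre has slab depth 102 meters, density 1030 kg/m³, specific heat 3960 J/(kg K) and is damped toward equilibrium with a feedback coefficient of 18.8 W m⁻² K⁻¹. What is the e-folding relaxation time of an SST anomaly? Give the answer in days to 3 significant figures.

256 days

Areal heat capacity C = ρ c_p D = 1030 × 3960 × 102 = 4.16×10^8 J m⁻² K⁻¹.
Relaxation time τ = C / λ = 4.16×10^8 / 18.8 = 2.21×10^7 s.
In days: 2.21×10^7 s / (86400 s/day) = 256 days.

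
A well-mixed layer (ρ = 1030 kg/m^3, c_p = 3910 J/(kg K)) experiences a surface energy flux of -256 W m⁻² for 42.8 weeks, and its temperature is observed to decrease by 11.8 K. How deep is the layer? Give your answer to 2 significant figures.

Heat input Q = F Δt = -256 × 2.59×10^7 s = -6.63×10^9 J/m².
Required areal heat capacity C = Q / ΔT = 5.62×10^8 J/(m²·K).
Depth D = C / (ρ c_p) = 5.62×10^8 / (1030 × 3910) = 139 m.

140 m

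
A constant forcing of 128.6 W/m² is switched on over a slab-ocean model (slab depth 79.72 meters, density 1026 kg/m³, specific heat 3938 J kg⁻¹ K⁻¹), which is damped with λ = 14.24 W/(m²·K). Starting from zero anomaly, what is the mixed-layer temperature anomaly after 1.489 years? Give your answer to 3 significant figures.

Areal heat capacity C = ρ c_p D = 1026 × 3938 × 79.72 = 3.22×10^8 J m⁻² K⁻¹.
τ = C / λ = 3.22×10^8 / 14.24 = 2.26×10^7 s.
Equilibrium anomaly ΔT_eq = F / λ = 128.6 / 14.24 = 9.03 K.
t = 1.489 years = 4.70×10^7 s, so t/τ = 2.08.
ΔT(t) = ΔT_eq (1 − e^(−t/τ)) = 9.03 × (1 − e^−2.08) = 7.90 K.

7.90 K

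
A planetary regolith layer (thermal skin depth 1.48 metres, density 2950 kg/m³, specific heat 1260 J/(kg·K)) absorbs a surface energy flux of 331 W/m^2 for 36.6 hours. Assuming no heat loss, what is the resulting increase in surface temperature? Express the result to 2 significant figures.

7.9 K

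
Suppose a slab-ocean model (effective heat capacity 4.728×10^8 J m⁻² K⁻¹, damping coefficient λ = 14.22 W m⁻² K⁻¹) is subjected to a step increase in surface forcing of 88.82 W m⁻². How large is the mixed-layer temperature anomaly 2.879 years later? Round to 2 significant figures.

5.8 K

Areal heat capacity C = 4.728×10^8 J m⁻² K⁻¹ (given).
τ = C / λ = 4.73×10^8 / 14.22 = 3.32×10^7 s.
Equilibrium anomaly ΔT_eq = F / λ = 88.82 / 14.22 = 6.25 K.
t = 2.879 years = 9.09×10^7 s, so t/τ = 2.73.
ΔT(t) = ΔT_eq (1 − e^(−t/τ)) = 6.25 × (1 − e^−2.73) = 5.84 K.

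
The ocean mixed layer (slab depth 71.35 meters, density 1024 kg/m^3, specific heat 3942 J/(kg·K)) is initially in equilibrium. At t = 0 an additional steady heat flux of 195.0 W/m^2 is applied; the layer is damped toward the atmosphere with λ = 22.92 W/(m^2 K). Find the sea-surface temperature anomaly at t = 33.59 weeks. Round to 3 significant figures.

Areal heat capacity C = ρ c_p D = 1024 × 3942 × 71.35 = 2.88×10^8 J/(m²·K).
τ = C / λ = 2.88×10^8 / 22.92 = 1.26×10^7 s.
Equilibrium anomaly ΔT_eq = F / λ = 195.0 / 22.92 = 8.51 K.
t = 33.59 weeks = 2.03×10^7 s, so t/τ = 1.62.
ΔT(t) = ΔT_eq (1 − e^(−t/τ)) = 8.51 × (1 − e^−1.62) = 6.82 K.

6.82 K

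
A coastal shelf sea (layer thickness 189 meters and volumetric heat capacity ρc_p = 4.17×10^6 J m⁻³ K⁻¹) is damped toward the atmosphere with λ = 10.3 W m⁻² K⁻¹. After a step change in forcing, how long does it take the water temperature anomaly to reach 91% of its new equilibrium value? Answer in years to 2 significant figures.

5.8 years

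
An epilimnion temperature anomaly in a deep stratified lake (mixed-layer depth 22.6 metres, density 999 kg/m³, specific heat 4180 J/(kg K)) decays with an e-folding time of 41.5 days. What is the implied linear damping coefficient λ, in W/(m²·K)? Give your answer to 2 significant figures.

Areal heat capacity C = ρ c_p D = 999 × 4180 × 22.6 = 9.44×10^7 J/(m²·K).
τ = 41.5 days = 3.59×10^6 s.
λ = C / τ = 9.44×10^7 / 3.59×10^6 = 26.3 W/(m²·K).

26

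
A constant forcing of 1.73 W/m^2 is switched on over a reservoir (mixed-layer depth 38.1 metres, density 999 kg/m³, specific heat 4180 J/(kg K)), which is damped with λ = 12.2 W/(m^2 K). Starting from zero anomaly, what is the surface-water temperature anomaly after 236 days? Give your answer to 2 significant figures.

0.11 K

Areal heat capacity C = ρ c_p D = 999 × 4180 × 38.1 = 1.59×10^8 J/(m²·K).
τ = C / λ = 1.59×10^8 / 12.2 = 1.30×10^7 s.
Equilibrium anomaly ΔT_eq = F / λ = 1.73 / 12.2 = 0.142 K.
t = 236 days = 2.04×10^7 s, so t/τ = 1.56.
ΔT(t) = ΔT_eq (1 − e^(−t/τ)) = 0.142 × (1 − e^−1.56) = 0.112 K.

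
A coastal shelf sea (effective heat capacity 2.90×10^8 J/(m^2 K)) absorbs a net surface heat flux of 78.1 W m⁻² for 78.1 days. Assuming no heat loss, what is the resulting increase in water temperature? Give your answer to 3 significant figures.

1.82 K

Areal heat capacity C = 2.90×10^8 J/(m^2 K) (given).
Net heat input Q = F Δt = 78.1 × (78.1 days × 86400 s/day) = 5.27×10^8 J/m².
ΔT = Q / C = 5.27×10^8 / 2.90×10^8 = 1.82 K.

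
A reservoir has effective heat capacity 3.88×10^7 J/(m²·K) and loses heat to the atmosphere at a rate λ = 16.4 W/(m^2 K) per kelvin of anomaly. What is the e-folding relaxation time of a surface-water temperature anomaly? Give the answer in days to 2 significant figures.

27 days

Areal heat capacity C = 3.88×10^7 J/(m²·K) (given).
Relaxation time τ = C / λ = 3.88×10^7 / 16.4 = 2.37×10^6 s.
In days: 2.37×10^6 s / (86400 s/day) = 27.4 days.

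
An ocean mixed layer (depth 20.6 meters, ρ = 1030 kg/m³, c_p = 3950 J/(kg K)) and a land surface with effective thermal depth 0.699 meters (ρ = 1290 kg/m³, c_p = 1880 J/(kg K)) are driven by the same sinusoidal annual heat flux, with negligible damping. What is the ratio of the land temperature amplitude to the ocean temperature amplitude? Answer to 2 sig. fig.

49

C_ocean = 1030 × 3950 × 20.6 = 8.38×10^7 J/(m²·K).
C_land = 1290 × 1880 × 0.699 = 1.70×10^6 J/(m²·K).
Undamped amplitude ∝ 1/C, so A_land/A_ocean = C_ocean/C_land = 49.4.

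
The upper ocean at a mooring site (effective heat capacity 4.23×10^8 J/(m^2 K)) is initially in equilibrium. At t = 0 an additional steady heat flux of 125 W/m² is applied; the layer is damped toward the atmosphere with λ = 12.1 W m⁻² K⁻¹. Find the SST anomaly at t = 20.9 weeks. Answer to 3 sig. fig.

Areal heat capacity C = 4.23×10^8 J/(m^2 K) (given).
τ = C / λ = 4.23×10^8 / 12.1 = 3.50×10^7 s.
Equilibrium anomaly ΔT_eq = F / λ = 125 / 12.1 = 10.3 K.
t = 20.9 weeks = 1.26×10^7 s, so t/τ = 0.362.
ΔT(t) = ΔT_eq (1 − e^(−t/τ)) = 10.3 × (1 − e^−0.362) = 3.13 K.

3.13 K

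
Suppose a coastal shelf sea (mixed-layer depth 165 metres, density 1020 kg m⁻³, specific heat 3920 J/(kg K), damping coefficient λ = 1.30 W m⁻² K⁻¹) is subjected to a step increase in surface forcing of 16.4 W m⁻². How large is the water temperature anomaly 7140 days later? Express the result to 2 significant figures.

8.9 K

Areal heat capacity C = ρ c_p D = 1020 × 3920 × 165 = 6.60×10^8 J/(m²·K).
τ = C / λ = 6.60×10^8 / 1.30 = 5.07×10^8 s.
Equilibrium anomaly ΔT_eq = F / λ = 16.4 / 1.30 = 12.6 K.
t = 7140 days = 6.17×10^8 s, so t/τ = 1.22.
ΔT(t) = ΔT_eq (1 − e^(−t/τ)) = 12.6 × (1 − e^−1.22) = 8.87 K.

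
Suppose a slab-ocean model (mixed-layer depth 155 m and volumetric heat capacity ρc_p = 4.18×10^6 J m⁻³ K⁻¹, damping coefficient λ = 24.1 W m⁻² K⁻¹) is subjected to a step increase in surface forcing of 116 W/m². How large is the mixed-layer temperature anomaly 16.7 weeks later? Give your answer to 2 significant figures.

Areal heat capacity C = ρc_p × D = 4.18×10^6 × 155 = 6.48×10^8 J m⁻² K⁻¹.
τ = C / λ = 6.48×10^8 / 24.1 = 2.69×10^7 s.
Equilibrium anomaly ΔT_eq = F / λ = 116 / 24.1 = 4.81 K.
t = 16.7 weeks = 1.01×10^7 s, so t/τ = 0.376.
ΔT(t) = ΔT_eq (1 − e^(−t/τ)) = 4.81 × (1 − e^−0.376) = 1.51 K.

1.5 K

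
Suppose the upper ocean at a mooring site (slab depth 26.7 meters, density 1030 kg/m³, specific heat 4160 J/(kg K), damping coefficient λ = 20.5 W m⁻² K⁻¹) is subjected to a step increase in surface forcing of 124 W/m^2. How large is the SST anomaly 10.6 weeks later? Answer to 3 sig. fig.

4.13 K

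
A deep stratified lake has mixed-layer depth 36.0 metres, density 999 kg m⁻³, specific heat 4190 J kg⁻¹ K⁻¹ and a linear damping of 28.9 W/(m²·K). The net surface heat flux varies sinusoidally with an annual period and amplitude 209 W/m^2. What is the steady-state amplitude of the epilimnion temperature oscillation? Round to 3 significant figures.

Areal heat capacity C = ρ c_p D = 999 × 4190 × 36.0 = 1.51×10^8 J m⁻² K⁻¹.
Angular frequency ω = 2π / T = 2π / 3.15×10^7 s = 1.99×10^-7 s⁻¹.
√((Cω)² + λ²) = √((30.0)² + 28.9²) = 41.7 W/(m²·K).
Amplitude A = F₀ / √((Cω)²+λ²) = 209 / 41.7 = 5.02 K.

5.02 K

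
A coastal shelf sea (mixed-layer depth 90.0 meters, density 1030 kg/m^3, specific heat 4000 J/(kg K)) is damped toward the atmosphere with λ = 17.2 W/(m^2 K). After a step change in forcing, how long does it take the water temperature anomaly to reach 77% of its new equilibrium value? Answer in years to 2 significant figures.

Areal heat capacity C = ρ c_p D = 1030 × 4000 × 90.0 = 3.71×10^8 J/(m^2 K).
τ = C / λ = 3.71×10^8 / 17.2 = 2.16×10^7 s.
Fraction reached: 1 − e^(−t/τ) = 0.77 ⇒ t = −τ ln(1 − 0.77) = τ × 1.47.
t = 3.17×10^7 s = 1.00 years.

1.0 years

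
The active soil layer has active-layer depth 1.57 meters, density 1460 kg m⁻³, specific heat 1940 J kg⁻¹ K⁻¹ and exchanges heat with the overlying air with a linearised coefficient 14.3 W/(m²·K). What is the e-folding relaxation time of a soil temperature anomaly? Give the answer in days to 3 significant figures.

Areal heat capacity C = ρ c_p D = 1460 × 1940 × 1.57 = 4.45×10^6 J m⁻² K⁻¹.
Relaxation time τ = C / λ = 4.45×10^6 / 14.3 = 3.11×10^5 s.
In days: 3.11×10^5 s / (86400 s/day) = 3.60 days.

3.60 days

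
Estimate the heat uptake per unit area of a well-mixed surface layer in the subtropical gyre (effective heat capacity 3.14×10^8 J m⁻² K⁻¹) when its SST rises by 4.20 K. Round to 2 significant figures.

1.3×10^9

Areal heat capacity C = 3.14×10^8 J m⁻² K⁻¹ (given).
ΔQ = C ΔT = 3.14×10^8 × 4.20 = 1.32×10^9 J/m².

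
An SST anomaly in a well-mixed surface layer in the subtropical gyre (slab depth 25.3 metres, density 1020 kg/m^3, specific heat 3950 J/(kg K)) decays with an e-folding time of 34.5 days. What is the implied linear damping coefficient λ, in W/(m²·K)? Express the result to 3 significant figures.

34.2

Areal heat capacity C = ρ c_p D = 1020 × 3950 × 25.3 = 1.02×10^8 J/(m^2 K).
τ = 34.5 days = 2.98×10^6 s.
λ = C / τ = 1.02×10^8 / 2.98×10^6 = 34.2 W/(m²·K).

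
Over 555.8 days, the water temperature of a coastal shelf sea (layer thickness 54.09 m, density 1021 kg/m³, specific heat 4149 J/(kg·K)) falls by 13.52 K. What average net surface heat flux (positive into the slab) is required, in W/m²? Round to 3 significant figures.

Areal heat capacity C = ρ c_p D = 1021 × 4149 × 54.09 = 2.29×10^8 J/(m²·K).
Required heat per unit area: Q = C ΔT = 2.29×10^8 × -13.52 = -3.10×10^9 J/m².
Flux F = Q / Δt = -3.10×10^9 / 4.80×10^7 s = -64.5 W/m².

-64.5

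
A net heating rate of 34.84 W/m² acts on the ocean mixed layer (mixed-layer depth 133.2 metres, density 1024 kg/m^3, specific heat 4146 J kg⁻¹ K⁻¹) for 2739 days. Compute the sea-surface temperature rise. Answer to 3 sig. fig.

Areal heat capacity C = ρ c_p D = 1024 × 4146 × 133.2 = 5.66×10^8 J/(m²·K).
Net heat input Q = F Δt = 34.84 × (2739 days × 86400 s/day) = 8.24×10^9 J/m².
ΔT = Q / C = 8.24×10^9 / 5.66×10^8 = 14.6 K.

14.6 K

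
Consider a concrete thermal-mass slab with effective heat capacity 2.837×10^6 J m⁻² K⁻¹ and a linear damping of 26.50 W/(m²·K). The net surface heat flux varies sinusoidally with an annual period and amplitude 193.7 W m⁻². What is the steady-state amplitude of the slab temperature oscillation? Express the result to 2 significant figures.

7.3 K

Areal heat capacity C = 2.837×10^6 J m⁻² K⁻¹ (given).
Angular frequency ω = 2π / T = 2π / 3.15×10^7 s = 1.99×10^-7 s⁻¹.
√((Cω)² + λ²) = √((0.565)² + 26.50²) = 26.5 W/(m²·K).
Amplitude A = F₀ / √((Cω)²+λ²) = 193.7 / 26.5 = 7.31 K.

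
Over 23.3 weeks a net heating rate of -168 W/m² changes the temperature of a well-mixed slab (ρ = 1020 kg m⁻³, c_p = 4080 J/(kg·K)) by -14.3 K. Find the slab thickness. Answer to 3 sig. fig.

39.8 m

Heat input Q = F Δt = -168 × 1.41×10^7 s = -2.37×10^9 J/m².
Required areal heat capacity C = Q / ΔT = 1.66×10^8 J/(m²·K).
Depth D = C / (ρ c_p) = 1.66×10^8 / (1020 × 4080) = 39.8 m.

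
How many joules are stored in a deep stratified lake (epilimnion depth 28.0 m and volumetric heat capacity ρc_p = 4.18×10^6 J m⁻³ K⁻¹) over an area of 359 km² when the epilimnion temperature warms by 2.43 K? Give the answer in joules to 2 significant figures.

Areal heat capacity C = ρc_p × D = 4.18×10^6 × 28.0 = 1.17×10^8 J m⁻² K⁻¹.
Heat per unit area: q = C ΔT = 1.17×10^8 × 2.43 = 2.84×10^8 J/m².
Total heat: Q = q × A = 2.84×10^8 × (359 × 10⁶ m²) = 1.02×10^17 J.

1.0×10^17 J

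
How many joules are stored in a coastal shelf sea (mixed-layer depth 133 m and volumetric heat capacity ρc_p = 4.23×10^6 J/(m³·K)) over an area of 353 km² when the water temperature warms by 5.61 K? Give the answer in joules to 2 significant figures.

Areal heat capacity C = ρc_p × D = 4.23×10^6 × 133 = 5.63×10^8 J/(m²·K).
Heat per unit area: q = C ΔT = 5.63×10^8 × 5.61 = 3.16×10^9 J/m².
Total heat: Q = q × A = 3.16×10^9 × (353 × 10⁶ m²) = 1.11×10^18 J.

1.1×10^18 J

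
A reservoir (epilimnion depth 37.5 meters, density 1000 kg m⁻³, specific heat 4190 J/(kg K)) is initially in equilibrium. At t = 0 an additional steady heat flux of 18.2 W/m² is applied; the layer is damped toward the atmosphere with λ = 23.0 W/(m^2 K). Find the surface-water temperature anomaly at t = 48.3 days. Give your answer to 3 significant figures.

Areal heat capacity C = ρ c_p D = 1000 × 4190 × 37.5 = 1.57×10^8 J/(m^2 K).
τ = C / λ = 1.57×10^8 / 23.0 = 6.83×10^6 s.
Equilibrium anomaly ΔT_eq = F / λ = 18.2 / 23.0 = 0.791 K.
t = 48.3 days = 4.17×10^6 s, so t/τ = 0.611.
ΔT(t) = ΔT_eq (1 − e^(−t/τ)) = 0.791 × (1 − e^−0.611) = 0.362 K.

0.362 K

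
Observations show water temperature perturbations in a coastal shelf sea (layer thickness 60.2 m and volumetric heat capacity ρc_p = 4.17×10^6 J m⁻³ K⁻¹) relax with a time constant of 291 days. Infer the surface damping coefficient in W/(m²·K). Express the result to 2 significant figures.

Areal heat capacity C = ρc_p × D = 4.17×10^6 × 60.2 = 2.51×10^8 J/(m²·K).
τ = 291 days = 2.51×10^7 s.
λ = C / τ = 2.51×10^8 / 2.51×10^7 = 9.98 W/(m²·K).

10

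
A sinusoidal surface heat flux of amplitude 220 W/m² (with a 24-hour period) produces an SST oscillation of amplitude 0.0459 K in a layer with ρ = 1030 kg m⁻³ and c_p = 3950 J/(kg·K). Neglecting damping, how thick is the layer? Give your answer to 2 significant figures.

ω = 2π / 86400 s = 7.27×10^-5 s⁻¹.
Required C = F₀ / (A ω) = 220 / (0.0459 × 7.27×10^-5) = 6.59×10^7 J/(m²·K).
D = C / (ρ c_p) = 6.59×10^7 / (1030 × 3950) = 16.2 m.

16 m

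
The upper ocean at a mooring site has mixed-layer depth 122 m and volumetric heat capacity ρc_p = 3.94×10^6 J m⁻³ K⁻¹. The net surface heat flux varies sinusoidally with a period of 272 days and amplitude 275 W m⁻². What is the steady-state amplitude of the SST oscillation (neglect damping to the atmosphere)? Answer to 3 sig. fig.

2.14 K

Areal heat capacity C = ρc_p × D = 3.94×10^6 × 122 = 4.81×10^8 J/(m^2 K).
Angular frequency ω = 2π / T = 2π / 2.35×10^7 s = 2.67×10^-7 s⁻¹.
Cω = 4.81×10^8 × 2.67×10^-7 = 129 W/(m²·K).
Amplitude A = F₀ / (Cω) = 275 / 129 = 2.14 K.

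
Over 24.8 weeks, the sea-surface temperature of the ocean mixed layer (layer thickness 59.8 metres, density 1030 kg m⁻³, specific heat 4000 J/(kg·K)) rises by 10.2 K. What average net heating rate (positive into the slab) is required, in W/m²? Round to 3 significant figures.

Areal heat capacity C = ρ c_p D = 1030 × 4000 × 59.8 = 2.46×10^8 J m⁻² K⁻¹.
Required heat per unit area: Q = C ΔT = 2.46×10^8 × 10.2 = 2.51×10^9 J/m².
Flux F = Q / Δt = 2.51×10^9 / 1.50×10^7 s = 168 W/m².

168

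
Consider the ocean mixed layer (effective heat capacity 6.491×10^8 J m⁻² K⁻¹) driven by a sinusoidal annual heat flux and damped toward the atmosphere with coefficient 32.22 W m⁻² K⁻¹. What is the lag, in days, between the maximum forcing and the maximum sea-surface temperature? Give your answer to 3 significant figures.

Areal heat capacity C = 6.491×10^8 J m⁻² K⁻¹ (given).
ω = 2π / 3.15×10^7 s = 1.99×10^-7 s⁻¹.
Phase lag φ = arctan(Cω/λ) = arctan(129/32.22) = 1.33 rad.
Time lag = φ / ω = 1.33 / 1.99×10^-7 = 6.66×10^6 s = 77.1 days.

77.1 days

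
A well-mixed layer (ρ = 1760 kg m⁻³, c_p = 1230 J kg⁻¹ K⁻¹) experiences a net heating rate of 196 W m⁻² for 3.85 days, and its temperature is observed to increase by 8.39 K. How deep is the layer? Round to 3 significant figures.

Heat input Q = F Δt = 196 × 3.33×10^5 s = 6.52×10^7 J/m².
Required areal heat capacity C = Q / ΔT = 7.77×10^6 J/(m²·K).
Depth D = C / (ρ c_p) = 7.77×10^6 / (1760 × 1230) = 3.59 m.

3.59 m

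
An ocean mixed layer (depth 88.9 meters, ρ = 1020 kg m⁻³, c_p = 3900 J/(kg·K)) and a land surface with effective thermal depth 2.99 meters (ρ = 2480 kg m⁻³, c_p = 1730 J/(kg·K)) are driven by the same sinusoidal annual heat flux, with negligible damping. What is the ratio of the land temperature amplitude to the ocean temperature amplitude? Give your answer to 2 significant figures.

C_ocean = 1020 × 3900 × 88.9 = 3.54×10^8 J/(m²·K).
C_land = 2480 × 1730 × 2.99 = 1.28×10^7 J/(m²·K).
Undamped amplitude ∝ 1/C, so A_land/A_ocean = C_ocean/C_land = 27.6.

28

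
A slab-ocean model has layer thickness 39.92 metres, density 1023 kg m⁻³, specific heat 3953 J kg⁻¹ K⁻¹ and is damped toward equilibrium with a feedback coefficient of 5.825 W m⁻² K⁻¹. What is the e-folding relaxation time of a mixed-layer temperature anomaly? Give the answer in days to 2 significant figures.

320 days

Areal heat capacity C = ρ c_p D = 1023 × 3953 × 39.92 = 1.61×10^8 J/(m^2 K).
Relaxation time τ = C / λ = 1.61×10^8 / 5.825 = 2.77×10^7 s.
In days: 2.77×10^7 s / (86400 s/day) = 321 days.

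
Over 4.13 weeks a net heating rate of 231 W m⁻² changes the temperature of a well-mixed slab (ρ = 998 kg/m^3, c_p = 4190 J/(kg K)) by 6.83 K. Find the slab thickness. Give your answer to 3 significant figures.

20.2 m

Heat input Q = F Δt = 231 × 2.50×10^6 s = 5.77×10^8 J/m².
Required areal heat capacity C = Q / ΔT = 8.45×10^7 J/(m²·K).
Depth D = C / (ρ c_p) = 8.45×10^7 / (998 × 4190) = 20.2 m.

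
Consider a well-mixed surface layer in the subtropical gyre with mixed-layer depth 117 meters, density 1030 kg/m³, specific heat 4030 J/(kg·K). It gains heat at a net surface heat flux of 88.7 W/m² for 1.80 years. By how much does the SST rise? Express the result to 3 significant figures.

Areal heat capacity C = ρ c_p D = 1030 × 4030 × 117 = 4.86×10^8 J/(m²·K).
Net heat input Q = F Δt = 88.7 × (1.80 years × 3.156×10^7 s/year) = 5.04×10^9 J/m².
ΔT = Q / C = 5.04×10^9 / 4.86×10^8 = 10.4 K.

10.4 K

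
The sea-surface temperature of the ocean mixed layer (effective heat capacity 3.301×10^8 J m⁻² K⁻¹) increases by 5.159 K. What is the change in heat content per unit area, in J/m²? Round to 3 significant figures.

Areal heat capacity C = 3.301×10^8 J m⁻² K⁻¹ (given).
ΔQ = C ΔT = 3.30×10^8 × 5.159 = 1.70×10^9 J/m².

1.70×10^9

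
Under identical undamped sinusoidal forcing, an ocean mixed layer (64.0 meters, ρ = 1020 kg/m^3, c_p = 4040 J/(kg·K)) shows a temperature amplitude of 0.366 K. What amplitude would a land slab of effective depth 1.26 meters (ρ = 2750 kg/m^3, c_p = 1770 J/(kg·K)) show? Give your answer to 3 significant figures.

C_ocean = 2.64×10^8 J/(m²·K); C_land = 6.13×10^6 J/(m²·K).
A ∝ 1/C ⇒ A_land = A_ocean × C_ocean/C_land = 0.366 × 43.0 = 15.7 K.

15.7 K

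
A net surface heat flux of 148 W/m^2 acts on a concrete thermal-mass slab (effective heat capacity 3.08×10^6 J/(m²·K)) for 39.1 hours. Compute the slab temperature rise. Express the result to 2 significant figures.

6.8 K

Areal heat capacity C = 3.08×10^6 J/(m²·K) (given).
Net heat input Q = F Δt = 148 × (39.1 hours × 3600 s/hour) = 2.08×10^7 J/m².
ΔT = Q / C = 2.08×10^7 / 3.08×10^6 = 6.76 K.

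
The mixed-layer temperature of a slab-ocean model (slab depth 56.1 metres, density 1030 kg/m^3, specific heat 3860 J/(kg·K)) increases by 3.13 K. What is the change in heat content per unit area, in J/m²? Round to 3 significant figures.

Areal heat capacity C = ρ c_p D = 1030 × 3860 × 56.1 = 2.23×10^8 J m⁻² K⁻¹.
ΔQ = C ΔT = 2.23×10^8 × 3.13 = 6.98×10^8 J/m².

6.98×10^8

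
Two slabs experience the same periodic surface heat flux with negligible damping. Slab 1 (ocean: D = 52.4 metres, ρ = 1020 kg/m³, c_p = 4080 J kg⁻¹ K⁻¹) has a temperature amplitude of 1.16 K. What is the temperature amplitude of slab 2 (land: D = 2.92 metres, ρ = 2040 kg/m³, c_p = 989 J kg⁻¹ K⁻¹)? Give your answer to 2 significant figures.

C_ocean = 2.18×10^8 J/(m²·K); C_land = 5.89×10^6 J/(m²·K).
A ∝ 1/C ⇒ A_land = A_ocean × C_ocean/C_land = 1.16 × 37.0 = 42.9 K.

43 K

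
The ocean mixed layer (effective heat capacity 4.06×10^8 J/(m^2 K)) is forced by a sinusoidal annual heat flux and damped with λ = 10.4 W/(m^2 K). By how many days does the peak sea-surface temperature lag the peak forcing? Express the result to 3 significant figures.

Areal heat capacity C = 4.06×10^8 J/(m^2 K) (given).
ω = 2π / 3.15×10^7 s = 1.99×10^-7 s⁻¹.
Phase lag φ = arctan(Cω/λ) = arctan(80.9/10.4) = 1.44 rad.
Time lag = φ / ω = 1.44 / 1.99×10^-7 = 7.24×10^6 s = 83.8 days.

83.8 days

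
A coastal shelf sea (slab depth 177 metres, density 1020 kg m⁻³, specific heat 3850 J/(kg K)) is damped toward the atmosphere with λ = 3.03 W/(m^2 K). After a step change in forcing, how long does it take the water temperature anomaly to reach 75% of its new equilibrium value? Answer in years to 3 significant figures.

10.1 years

Areal heat capacity C = ρ c_p D = 1020 × 3850 × 177 = 6.95×10^8 J/(m^2 K).
τ = C / λ = 6.95×10^8 / 3.03 = 2.29×10^8 s.
Fraction reached: 1 − e^(−t/τ) = 0.75 ⇒ t = −τ ln(1 − 0.75) = τ × 1.39.
t = 3.18×10^8 s = 10.1 years.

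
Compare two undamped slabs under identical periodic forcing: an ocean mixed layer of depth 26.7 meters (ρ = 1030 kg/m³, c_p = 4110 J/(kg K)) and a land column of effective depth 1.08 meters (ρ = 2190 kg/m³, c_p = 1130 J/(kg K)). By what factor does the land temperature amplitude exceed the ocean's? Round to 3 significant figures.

C_ocean = 1030 × 4110 × 26.7 = 1.13×10^8 J/(m²·K).
C_land = 2190 × 1130 × 1.08 = 2.67×10^6 J/(m²·K).
Undamped amplitude ∝ 1/C, so A_land/A_ocean = C_ocean/C_land = 42.3.

42.3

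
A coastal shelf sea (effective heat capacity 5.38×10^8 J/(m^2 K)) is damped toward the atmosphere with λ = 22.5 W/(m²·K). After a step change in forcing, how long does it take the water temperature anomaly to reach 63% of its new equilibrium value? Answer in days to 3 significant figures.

275 days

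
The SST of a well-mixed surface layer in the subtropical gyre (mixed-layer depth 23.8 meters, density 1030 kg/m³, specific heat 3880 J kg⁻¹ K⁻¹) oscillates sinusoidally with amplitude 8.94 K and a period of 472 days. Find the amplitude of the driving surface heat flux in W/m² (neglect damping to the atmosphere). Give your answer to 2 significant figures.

130

Areal heat capacity C = ρ c_p D = 1030 × 3880 × 23.8 = 9.51×10^7 J m⁻² K⁻¹.
ω = 2π / 4.08×10^7 s = 1.54×10^-7 s⁻¹.
Cω = 9.51×10^7 × 1.54×10^-7 = 14.7 W/(m²·K).
F₀ = A × Cω = 8.94 × 14.7 = 131 W/m².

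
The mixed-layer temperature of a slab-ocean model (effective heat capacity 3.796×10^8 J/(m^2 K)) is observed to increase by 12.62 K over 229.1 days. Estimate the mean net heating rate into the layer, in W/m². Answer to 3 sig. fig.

Areal heat capacity C = 3.796×10^8 J/(m^2 K) (given).
Required heat per unit area: Q = C ΔT = 3.80×10^8 × 12.62 = 4.79×10^9 J/m².
Flux F = Q / Δt = 4.79×10^9 / 1.98×10^7 s = 242 W/m².

242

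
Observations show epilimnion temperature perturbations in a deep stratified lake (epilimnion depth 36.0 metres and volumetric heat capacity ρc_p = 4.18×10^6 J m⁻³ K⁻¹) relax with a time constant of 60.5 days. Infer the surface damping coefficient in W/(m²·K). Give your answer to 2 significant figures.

29

Areal heat capacity C = ρc_p × D = 4.18×10^6 × 36.0 = 1.50×10^8 J/(m^2 K).
τ = 60.5 days = 5.23×10^6 s.
λ = C / τ = 1.50×10^8 / 5.23×10^6 = 28.8 W/(m²·K).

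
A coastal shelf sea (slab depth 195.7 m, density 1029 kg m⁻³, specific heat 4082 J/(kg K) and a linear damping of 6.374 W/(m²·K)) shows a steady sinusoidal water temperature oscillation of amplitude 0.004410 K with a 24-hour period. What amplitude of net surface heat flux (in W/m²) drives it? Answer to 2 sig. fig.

260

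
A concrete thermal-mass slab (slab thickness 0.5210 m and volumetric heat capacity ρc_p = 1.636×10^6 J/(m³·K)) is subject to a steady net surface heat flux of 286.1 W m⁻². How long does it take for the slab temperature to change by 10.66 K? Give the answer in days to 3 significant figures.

0.368 days

Areal heat capacity C = ρc_p × D = 1.636×10^6 × 0.5210 = 8.52×10^5 J/(m²·K).
Time required: Δt = C ΔT / F = 8.52×10^5 × 10.66 / 286.1 = 31800 s.
In days: 31800 s / (86400 s/day) = 0.368 days.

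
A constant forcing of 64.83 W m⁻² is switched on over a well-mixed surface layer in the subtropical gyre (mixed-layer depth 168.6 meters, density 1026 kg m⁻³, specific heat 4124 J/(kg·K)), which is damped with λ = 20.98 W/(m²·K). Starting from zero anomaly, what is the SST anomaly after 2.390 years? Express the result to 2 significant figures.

2.8 K

Areal heat capacity C = ρ c_p D = 1026 × 4124 × 168.6 = 7.13×10^8 J m⁻² K⁻¹.
τ = C / λ = 7.13×10^8 / 20.98 = 3.40×10^7 s.
Equilibrium anomaly ΔT_eq = F / λ = 64.83 / 20.98 = 3.09 K.
t = 2.390 years = 7.54×10^7 s, so t/τ = 2.22.
ΔT(t) = ΔT_eq (1 − e^(−t/τ)) = 3.09 × (1 − e^−2.22) = 2.75 K.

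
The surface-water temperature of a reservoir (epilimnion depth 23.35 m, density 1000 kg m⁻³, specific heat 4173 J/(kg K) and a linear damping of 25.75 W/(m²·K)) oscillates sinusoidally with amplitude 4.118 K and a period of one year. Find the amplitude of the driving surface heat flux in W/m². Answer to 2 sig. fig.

130

Areal heat capacity C = ρ c_p D = 1000 × 4173 × 23.35 = 9.74×10^7 J/(m²·K).
ω = 2π / 3.15×10^7 s = 1.99×10^-7 s⁻¹.
√((Cω)² + λ²) = √((19.4)² + 25.75²) = 32.2 W/(m²·K).
F₀ = A × √((Cω)²+λ²) = 4.118 × 32.2 = 133 W/m².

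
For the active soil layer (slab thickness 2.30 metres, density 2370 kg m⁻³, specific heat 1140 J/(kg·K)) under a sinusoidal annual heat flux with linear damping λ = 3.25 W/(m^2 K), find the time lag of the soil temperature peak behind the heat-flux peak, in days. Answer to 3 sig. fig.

21.1 days

Areal heat capacity C = ρ c_p D = 2370 × 1140 × 2.30 = 6.21×10^6 J/(m^2 K).
ω = 2π / 3.15×10^7 s = 1.99×10^-7 s⁻¹.
Phase lag φ = arctan(Cω/λ) = arctan(1.24/3.25) = 0.364 rad.
Time lag = φ / ω = 0.364 / 1.99×10^-7 = 1.83×10^6 s = 21.1 days.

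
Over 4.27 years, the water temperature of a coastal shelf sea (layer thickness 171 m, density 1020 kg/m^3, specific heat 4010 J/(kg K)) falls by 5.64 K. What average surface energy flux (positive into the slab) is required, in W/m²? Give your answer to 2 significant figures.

-29

Areal heat capacity C = ρ c_p D = 1020 × 4010 × 171 = 6.99×10^8 J/(m^2 K).
Required heat per unit area: Q = C ΔT = 6.99×10^8 × -5.64 = -3.94×10^9 J/m².
Flux F = Q / Δt = -3.94×10^9 / 1.35×10^8 s = -29.3 W/m².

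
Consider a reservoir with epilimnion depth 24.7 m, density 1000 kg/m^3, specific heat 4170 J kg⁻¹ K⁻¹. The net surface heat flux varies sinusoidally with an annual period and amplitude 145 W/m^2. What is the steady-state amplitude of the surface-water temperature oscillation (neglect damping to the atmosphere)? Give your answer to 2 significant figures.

Areal heat capacity C = ρ c_p D = 1000 × 4170 × 24.7 = 1.03×10^8 J m⁻² K⁻¹.
Angular frequency ω = 2π / T = 2π / 3.15×10^7 s = 1.99×10^-7 s⁻¹.
Cω = 1.03×10^8 × 1.99×10^-7 = 20.5 W/(m²·K).
Amplitude A = F₀ / (Cω) = 145 / 20.5 = 7.07 K.

7.1 K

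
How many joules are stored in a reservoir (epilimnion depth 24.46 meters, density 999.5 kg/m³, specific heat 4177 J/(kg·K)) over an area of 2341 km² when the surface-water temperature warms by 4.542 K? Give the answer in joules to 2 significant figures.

Areal heat capacity C = ρ c_p D = 999.5 × 4177 × 24.46 = 1.02×10^8 J m⁻² K⁻¹.
Heat per unit area: q = C ΔT = 1.02×10^8 × 4.542 = 4.64×10^8 J/m².
Total heat: Q = q × A = 4.64×10^8 × (2341 × 10⁶ m²) = 1.09×10^18 J.

1.1×10^18 J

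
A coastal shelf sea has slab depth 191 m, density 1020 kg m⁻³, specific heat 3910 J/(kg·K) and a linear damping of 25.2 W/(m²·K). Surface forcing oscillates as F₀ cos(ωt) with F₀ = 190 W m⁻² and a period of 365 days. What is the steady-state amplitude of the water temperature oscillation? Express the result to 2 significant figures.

Areal heat capacity C = ρ c_p D = 1020 × 3910 × 191 = 7.62×10^8 J/(m^2 K).
Angular frequency ω = 2π / T = 2π / 3.15×10^7 s = 1.99×10^-7 s⁻¹.
√((Cω)² + λ²) = √((152)² + 25.2²) = 154 W/(m²·K).
Amplitude A = F₀ / √((Cω)²+λ²) = 190 / 154 = 1.23 K.

1.2 K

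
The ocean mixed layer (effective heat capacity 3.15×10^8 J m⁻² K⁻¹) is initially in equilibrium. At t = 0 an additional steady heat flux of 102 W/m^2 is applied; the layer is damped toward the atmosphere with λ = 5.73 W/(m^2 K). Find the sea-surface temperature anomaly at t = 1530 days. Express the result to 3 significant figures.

16.2 K

Areal heat capacity C = 3.15×10^8 J m⁻² K⁻¹ (given).
τ = C / λ = 3.15×10^8 / 5.73 = 5.50×10^7 s.
Equilibrium anomaly ΔT_eq = F / λ = 102 / 5.73 = 17.8 K.
t = 1530 days = 1.32×10^8 s, so t/τ = 2.40.
ΔT(t) = ΔT_eq (1 − e^(−t/τ)) = 17.8 × (1 − e^−2.40) = 16.2 K.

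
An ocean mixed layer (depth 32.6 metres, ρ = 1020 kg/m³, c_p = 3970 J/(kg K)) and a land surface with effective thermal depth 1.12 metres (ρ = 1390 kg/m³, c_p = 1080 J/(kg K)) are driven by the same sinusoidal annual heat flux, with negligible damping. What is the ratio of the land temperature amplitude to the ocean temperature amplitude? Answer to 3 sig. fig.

78.5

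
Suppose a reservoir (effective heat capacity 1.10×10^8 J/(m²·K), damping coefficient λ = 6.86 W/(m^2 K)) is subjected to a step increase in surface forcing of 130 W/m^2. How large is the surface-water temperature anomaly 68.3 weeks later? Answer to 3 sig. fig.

17.5 K

Areal heat capacity C = 1.10×10^8 J/(m²·K) (given).
τ = C / λ = 1.10×10^8 / 6.86 = 1.60×10^7 s.
Equilibrium anomaly ΔT_eq = F / λ = 130 / 6.86 = 19.0 K.
t = 68.3 weeks = 4.13×10^7 s, so t/τ = 2.58.
ΔT(t) = ΔT_eq (1 − e^(−t/τ)) = 19.0 × (1 − e^−2.58) = 17.5 K.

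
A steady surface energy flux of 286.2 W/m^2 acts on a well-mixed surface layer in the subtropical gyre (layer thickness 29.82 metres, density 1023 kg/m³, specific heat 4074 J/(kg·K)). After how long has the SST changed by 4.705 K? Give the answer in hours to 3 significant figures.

Areal heat capacity C = ρ c_p D = 1023 × 4074 × 29.82 = 1.24×10^8 J m⁻² K⁻¹.
Time required: Δt = C ΔT / F = 1.24×10^8 × 4.705 / 286.2 = 2.04×10^6 s.
In hours: 2.04×10^6 s / (3600 s/hour) = 568 hours.

568 hours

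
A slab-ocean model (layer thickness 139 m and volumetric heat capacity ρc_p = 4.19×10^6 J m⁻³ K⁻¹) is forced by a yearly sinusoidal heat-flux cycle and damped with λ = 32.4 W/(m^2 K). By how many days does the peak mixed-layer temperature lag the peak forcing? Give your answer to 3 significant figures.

Areal heat capacity C = ρc_p × D = 4.19×10^6 × 139 = 5.82×10^8 J m⁻² K⁻¹.
ω = 2π / 3.15×10^7 s = 1.99×10^-7 s⁻¹.
Phase lag φ = arctan(Cω/λ) = arctan(116/32.4) = 1.30 rad.
Time lag = φ / ω = 1.30 / 1.99×10^-7 = 6.52×10^6 s = 75.4 days.

75.4 days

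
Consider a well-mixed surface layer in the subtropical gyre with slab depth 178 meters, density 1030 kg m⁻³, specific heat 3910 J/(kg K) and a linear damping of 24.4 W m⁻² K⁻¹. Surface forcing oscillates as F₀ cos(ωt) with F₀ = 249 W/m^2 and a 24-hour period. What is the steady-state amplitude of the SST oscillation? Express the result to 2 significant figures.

Areal heat capacity C = ρ c_p D = 1030 × 3910 × 178 = 7.17×10^8 J/(m²·K).
Angular frequency ω = 2π / T = 2π / 86400 s = 7.27×10^-5 s⁻¹.
√((Cω)² + λ²) = √((52100)² + 24.4²) = 52100 W/(m²·K).
Amplitude A = F₀ / √((Cω)²+λ²) = 249 / 52100 = 0.00478 K.

0.0048 K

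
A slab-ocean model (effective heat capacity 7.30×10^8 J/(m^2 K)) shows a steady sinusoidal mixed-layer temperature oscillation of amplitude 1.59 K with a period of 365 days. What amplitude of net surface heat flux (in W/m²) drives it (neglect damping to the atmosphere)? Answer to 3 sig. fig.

Areal heat capacity C = 7.30×10^8 J/(m^2 K) (given).
ω = 2π / 3.15×10^7 s = 1.99×10^-7 s⁻¹.
Cω = 7.30×10^8 × 1.99×10^-7 = 145 W/(m²·K).
F₀ = A × Cω = 1.59 × 145 = 231 W/m².

231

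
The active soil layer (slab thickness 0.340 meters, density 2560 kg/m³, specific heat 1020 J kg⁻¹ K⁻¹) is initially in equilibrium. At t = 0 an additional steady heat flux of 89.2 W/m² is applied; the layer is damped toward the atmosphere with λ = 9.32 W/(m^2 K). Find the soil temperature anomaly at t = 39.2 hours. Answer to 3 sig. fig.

7.40 K

Areal heat capacity C = ρ c_p D = 2560 × 1020 × 0.340 = 8.88×10^5 J m⁻² K⁻¹.
τ = C / λ = 8.88×10^5 / 9.32 = 95300 s.
Equilibrium anomaly ΔT_eq = F / λ = 89.2 / 9.32 = 9.57 K.
t = 39.2 hours = 1.41×10^5 s, so t/τ = 1.48.
ΔT(t) = ΔT_eq (1 − e^(−t/τ)) = 9.57 × (1 − e^−1.48) = 7.40 K.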